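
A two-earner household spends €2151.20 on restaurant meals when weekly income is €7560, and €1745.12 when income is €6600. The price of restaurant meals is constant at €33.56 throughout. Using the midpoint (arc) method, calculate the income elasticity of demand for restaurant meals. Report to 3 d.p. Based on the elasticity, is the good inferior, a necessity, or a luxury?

With a constant price, Q₁ = 2151.20/33.56 = 64.100 and Q₂ = 1745.12/33.56 = 52.000 (equivalently, work directly with expenditure since P cancels).
Midpoint %ΔQ = (1745.12 − 2151.20)/1948.16 = -0.20844; midpoint %ΔI = (6600 − 7560)/7080 = -0.13559.
η = -0.20844 / -0.13559 = 1.537.
η > 1 ⇒ luxury.

1.537 (luxury)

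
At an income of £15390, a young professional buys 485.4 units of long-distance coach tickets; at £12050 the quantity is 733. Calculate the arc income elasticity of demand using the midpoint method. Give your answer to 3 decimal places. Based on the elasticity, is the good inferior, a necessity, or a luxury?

-1.670 (inferior good)

ΔQ = 733 − 485.4 = 247.6; midpoint Q̄ = (485.4 + 733)/2 = 609.2.
ΔI = 12050 − 15390 = -3340; midpoint Ī = (15390 + 12050)/2 = 13720.
η = (ΔQ/Q̄) ÷ (ΔI/Ī) = (247.6/609.2) ÷ (-3340/13720) = -1.670.
η < 0 ⇒ inferior good.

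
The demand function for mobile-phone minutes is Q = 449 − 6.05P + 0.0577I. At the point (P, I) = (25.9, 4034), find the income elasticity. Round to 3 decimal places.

At P = 25.9, I = 4034: Q = 525.067.
Holding P constant, ∂Q/∂I = 0.0577.
η_I = (∂Q/∂I)·(I/Q) = 0.0577 × (4034/525.067) = 0.443.

0.443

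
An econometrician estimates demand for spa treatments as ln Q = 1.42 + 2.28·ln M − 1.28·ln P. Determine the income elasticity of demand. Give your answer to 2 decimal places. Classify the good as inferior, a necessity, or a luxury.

2.28 (luxury)

In a log-linear demand, the coefficient on ln M is the income elasticity.
So η = 2.28.
η > 1 ⇒ luxury.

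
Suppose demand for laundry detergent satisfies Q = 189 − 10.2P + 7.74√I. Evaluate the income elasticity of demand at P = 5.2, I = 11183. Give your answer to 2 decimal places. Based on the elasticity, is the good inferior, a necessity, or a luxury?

At P = 5.2, I = 11183: Q = 954.463.
Holding P constant, ∂Q/∂I = 7.74/(2√I) = 0.0365958.
η_I = (∂Q/∂I)·(I/Q) = 0.0365958 × (11183/954.463) = 0.43.
Since 0 < η < 1, this is a necessity.

0.43 (necessity)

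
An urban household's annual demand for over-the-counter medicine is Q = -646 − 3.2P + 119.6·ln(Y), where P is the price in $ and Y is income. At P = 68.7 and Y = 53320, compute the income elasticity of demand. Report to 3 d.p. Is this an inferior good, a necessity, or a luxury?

0.274 (necessity)

At P = 68.7, Y = 53320: Q = 435.894.
Holding P constant, ∂Q/∂Y = 119.6/Y = 0.00224306.
η_Y = (∂Q/∂Y)·(Y/Q) = 0.00224306 × (53320/435.894) = 0.274.
Since 0 < η < 1, this is a necessity.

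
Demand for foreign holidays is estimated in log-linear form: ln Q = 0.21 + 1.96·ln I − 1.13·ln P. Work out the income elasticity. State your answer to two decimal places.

In a log-linear demand, the coefficient on ln I is the income elasticity.
So η = 1.96.

1.96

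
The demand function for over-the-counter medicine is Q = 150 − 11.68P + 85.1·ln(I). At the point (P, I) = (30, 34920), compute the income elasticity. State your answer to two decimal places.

At P = 30, I = 34920: Q = 689.815.
Holding P constant, ∂Q/∂I = 85.1/I = 0.002437.
η_I = (∂Q/∂I)·(I/Q) = 0.002437 × (34920/689.815) = 0.12.

0.12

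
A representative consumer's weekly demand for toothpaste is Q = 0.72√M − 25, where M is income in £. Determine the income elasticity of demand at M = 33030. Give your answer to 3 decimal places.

At M = 33030: Q = 105.854.
dQ/dM = 0.72/(2√M) = 0.00198083 at this income.
η = (dQ/dM)·(M/Q) = 0.00198083 × (33030/105.854) = 0.618.

0.618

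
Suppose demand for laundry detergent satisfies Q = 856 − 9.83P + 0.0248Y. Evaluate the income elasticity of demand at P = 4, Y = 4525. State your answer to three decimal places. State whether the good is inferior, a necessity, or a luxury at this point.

0.121 (necessity)

At P = 4, Y = 4525: Q = 928.900.
Holding P constant, ∂Q/∂Y = 0.0248.
η_Y = (∂Q/∂Y)·(Y/Q) = 0.0248 × (4525/928.900) = 0.121.
Since 0 < η < 1, this is a necessity.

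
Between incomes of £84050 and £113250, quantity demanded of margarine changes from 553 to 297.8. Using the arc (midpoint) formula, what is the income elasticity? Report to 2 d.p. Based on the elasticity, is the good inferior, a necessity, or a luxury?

-2.03 (inferior good)

ΔQ = 297.8 − 553 = -255.2; midpoint Q̄ = (553 + 297.8)/2 = 425.4.
ΔI = 113250 − 84050 = 29200; midpoint Ī = (84050 + 113250)/2 = 98650.
η = (ΔQ/Q̄) ÷ (ΔI/Ī) = (-255.2/425.4) ÷ (29200/98650) = -2.03.
η < 0 ⇒ inferior good.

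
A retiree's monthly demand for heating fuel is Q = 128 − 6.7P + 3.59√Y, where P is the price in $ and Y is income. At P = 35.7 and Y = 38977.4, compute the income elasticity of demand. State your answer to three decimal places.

At P = 35.7, Y = 38977.4: Q = 597.573.
Holding P constant, ∂Q/∂Y = 3.59/(2√Y) = 0.00909197.
η_Y = (∂Q/∂Y)·(Y/Q) = 0.00909197 × (38977.4/597.573) = 0.593.

0.593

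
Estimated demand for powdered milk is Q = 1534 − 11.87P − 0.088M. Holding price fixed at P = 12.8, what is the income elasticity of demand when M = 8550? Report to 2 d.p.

At P = 12.8, M = 8550: Q = 629.664.
Holding P constant, ∂Q/∂M = −0.088.
η_M = (∂Q/∂M)·(M/Q) = -0.088 × (8550/629.664) = -1.19.

-1.19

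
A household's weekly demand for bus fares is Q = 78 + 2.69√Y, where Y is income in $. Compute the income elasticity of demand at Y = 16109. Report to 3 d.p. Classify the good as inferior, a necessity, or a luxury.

At Y = 16109: Q = 419.418.
dQ/dY = 2.69/(2√Y) = 0.0105971 at this income.
η = (dQ/dY)·(Y/Q) = 0.0105971 × (16109/419.418) = 0.407.
Since 0 < η < 1, the good is a necessity.

0.407 (necessity)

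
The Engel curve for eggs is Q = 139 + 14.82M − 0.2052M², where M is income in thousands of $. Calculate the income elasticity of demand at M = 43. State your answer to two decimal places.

At M = 43: Q = 396.8452.
dQ/dM = 14.82 − 0.4104M = -2.82720.
η = (dQ/dM)·(M/Q) = -2.82720 × (43/396.8452) = -0.31.

-0.31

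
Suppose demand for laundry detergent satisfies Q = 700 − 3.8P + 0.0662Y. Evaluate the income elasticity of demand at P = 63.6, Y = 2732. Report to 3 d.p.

At P = 63.6, Y = 2732: Q = 639.178.
Holding P constant, ∂Q/∂Y = 0.0662.
η_Y = (∂Q/∂Y)·(Y/Q) = 0.0662 × (2732/639.178) = 0.283.

0.283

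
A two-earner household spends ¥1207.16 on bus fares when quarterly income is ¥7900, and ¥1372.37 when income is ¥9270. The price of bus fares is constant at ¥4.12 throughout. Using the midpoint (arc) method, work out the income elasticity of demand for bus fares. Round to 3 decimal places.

With a constant price, Q₁ = 1207.16/4.12 = 293.000 and Q₂ = 1372.37/4.12 = 333.100 (equivalently, work directly with expenditure since P cancels).
Midpoint %ΔQ = (1372.37 − 1207.16)/1289.76 = 0.12809; midpoint %ΔI = (9270 − 7900)/8585 = 0.15958.
η = 0.12809 / 0.15958 = 0.803.

0.803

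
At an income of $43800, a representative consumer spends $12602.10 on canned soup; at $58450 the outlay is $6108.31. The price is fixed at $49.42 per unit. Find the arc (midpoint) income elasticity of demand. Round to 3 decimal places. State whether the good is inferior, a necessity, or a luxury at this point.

-2.422 (inferior good)

With a constant price, Q₁ = 12602.10/49.42 = 255.000 and Q₂ = 6108.31/49.42 = 123.600 (equivalently, work directly with expenditure since P cancels).
Midpoint %ΔQ = (6108.31 − 12602.10)/9355.21 = -0.69414; midpoint %ΔI = (58450 − 43800)/51125 = 0.28655.
η = -0.69414 / 0.28655 = -2.422.
η < 0 ⇒ inferior good.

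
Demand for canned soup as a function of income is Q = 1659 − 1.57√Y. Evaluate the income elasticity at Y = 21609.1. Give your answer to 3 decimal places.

At Y = 21609.1: Q = 1428.209.
dQ/dY = -1.57/(2√Y) = -0.00534012 at this income.
η = (dQ/dY)·(Y/Q) = -0.00534012 × (21609.1/1428.209) = -0.081.

-0.081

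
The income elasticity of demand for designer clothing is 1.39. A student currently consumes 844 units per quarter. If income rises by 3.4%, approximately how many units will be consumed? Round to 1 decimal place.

%ΔQ ≈ η × %ΔI = 1.39 × 3.4% = 4.726%.
New Q ≈ 844 × (1 + 0.04726) = 883.9.

883.9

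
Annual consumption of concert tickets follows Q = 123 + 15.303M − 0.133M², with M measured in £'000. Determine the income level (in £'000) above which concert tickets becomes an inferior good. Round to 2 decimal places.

dQ/dM = 15.303 − 0.266M.
The good is inferior where dQ/dM < 0. Setting dQ/dM = 0 gives M = 15.303 / 0.266 = 57.53.

57.53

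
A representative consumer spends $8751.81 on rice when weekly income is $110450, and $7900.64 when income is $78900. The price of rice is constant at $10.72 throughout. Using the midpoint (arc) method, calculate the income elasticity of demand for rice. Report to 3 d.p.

0.307

With a constant price, Q₁ = 8751.81/10.72 = 816.400 and Q₂ = 7900.64/10.72 = 737.000 (equivalently, work directly with expenditure since P cancels).
Midpoint %ΔQ = (7900.64 − 8751.81)/8326.23 = -0.10223; midpoint %ΔI = (78900 − 110450)/94675 = -0.33325.
η = -0.10223 / -0.33325 = 0.307.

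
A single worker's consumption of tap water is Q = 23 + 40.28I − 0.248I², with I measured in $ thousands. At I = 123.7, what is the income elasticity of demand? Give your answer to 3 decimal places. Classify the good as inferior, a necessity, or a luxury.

-2.153 (inferior good)

At I = 123.7: Q = 1210.8169.
dQ/dI = 40.28 − 0.496I = -21.07520.
η = (dQ/dI)·(I/Q) = -21.07520 × (123.7/1210.8169) = -2.153.
η < 0 ⇒ inferior good.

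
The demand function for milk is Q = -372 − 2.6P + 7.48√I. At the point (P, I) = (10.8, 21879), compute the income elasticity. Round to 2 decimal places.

0.78

At P = 10.8, I = 21879: Q = 706.328.
Holding P constant, ∂Q/∂I = 7.48/(2√I) = 0.0252847.
η_I = (∂Q/∂I)·(I/Q) = 0.0252847 × (21879/706.328) = 0.78.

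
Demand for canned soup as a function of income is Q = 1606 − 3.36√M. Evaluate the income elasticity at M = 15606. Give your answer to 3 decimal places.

-0.177

At M = 15606: Q = 1186.255.
dQ/dM = -3.36/(2√M) = -0.0134482 at this income.
η = (dQ/dM)·(M/Q) = -0.0134482 × (15606/1186.255) = -0.177.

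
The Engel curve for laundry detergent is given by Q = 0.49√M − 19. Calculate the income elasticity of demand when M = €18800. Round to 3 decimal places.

0.697

At M = 18800: Q = 48.185.
dQ/dM = 0.49/(2√M) = 0.00178685 at this income.
η = (dQ/dM)·(M/Q) = 0.00178685 × (18800/48.185) = 0.697.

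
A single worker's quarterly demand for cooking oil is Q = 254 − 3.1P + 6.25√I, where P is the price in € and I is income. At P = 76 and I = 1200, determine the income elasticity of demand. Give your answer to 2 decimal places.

0.46

At P = 76, I = 1200: Q = 234.906.
Holding P constant, ∂Q/∂I = 6.25/(2√I) = 0.090211.
η_I = (∂Q/∂I)·(I/Q) = 0.090211 × (1200/234.906) = 0.46.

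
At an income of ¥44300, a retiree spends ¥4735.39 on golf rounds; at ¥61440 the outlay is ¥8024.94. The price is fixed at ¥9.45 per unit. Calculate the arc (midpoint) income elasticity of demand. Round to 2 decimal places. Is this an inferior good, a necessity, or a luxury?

With a constant price, Q₁ = 4735.39/9.45 = 501.099 and Q₂ = 8024.94/9.45 = 849.200 (equivalently, work directly with expenditure since P cancels).
Midpoint %ΔQ = (8024.94 − 4735.39)/6380.17 = 0.51559; midpoint %ΔI = (61440 − 44300)/52870 = 0.32419.
η = 0.51559 / 0.32419 = 1.59.
η > 1 ⇒ luxury.

1.59 (luxury)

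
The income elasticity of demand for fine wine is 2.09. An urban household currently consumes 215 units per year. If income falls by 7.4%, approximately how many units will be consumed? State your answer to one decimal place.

181.7

%ΔQ ≈ η × %ΔI = 2.09 × (-7.4%) = -15.466%.
New Q ≈ 215 × (1 − 0.15466) = 181.7.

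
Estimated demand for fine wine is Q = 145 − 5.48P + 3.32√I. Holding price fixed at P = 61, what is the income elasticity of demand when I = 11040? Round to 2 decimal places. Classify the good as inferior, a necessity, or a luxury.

1.09 (luxury)

At P = 61, I = 11040: Q = 159.557.
Holding P constant, ∂Q/∂I = 3.32/(2√I) = 0.0157988.
η_I = (∂Q/∂I)·(I/Q) = 0.0157988 × (11040/159.557) = 1.09.
Since η > 1, this is a luxury.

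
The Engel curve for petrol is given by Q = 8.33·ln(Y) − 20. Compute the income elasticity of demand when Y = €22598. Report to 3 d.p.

0.131

At Y = 22598: Q = 63.513.
dQ/dY = 8.33/Y = 0.000368617 at this income.
η = (dQ/dY)·(Y/Q) = 0.000368617 × (22598/63.513) = 0.131.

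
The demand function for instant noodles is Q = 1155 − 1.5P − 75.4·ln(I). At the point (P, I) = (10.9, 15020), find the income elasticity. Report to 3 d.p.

At P = 10.9, I = 15020: Q = 413.518.
Holding P constant, ∂Q/∂I = -75.4/I = -0.00501997.
η_I = (∂Q/∂I)·(I/Q) = -0.00501997 × (15020/413.518) = -0.182.

-0.182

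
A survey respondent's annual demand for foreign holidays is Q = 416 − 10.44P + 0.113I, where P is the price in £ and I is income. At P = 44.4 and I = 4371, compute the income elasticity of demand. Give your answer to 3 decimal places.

1.106

At P = 44.4, I = 4371: Q = 446.387.
Holding P constant, ∂Q/∂I = 0.113.
η_I = (∂Q/∂I)·(I/Q) = 0.113 × (4371/446.387) = 1.106.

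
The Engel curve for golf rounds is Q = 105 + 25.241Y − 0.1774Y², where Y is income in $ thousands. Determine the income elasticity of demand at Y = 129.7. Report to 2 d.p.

-6.83

At Y = 129.7: Q = 394.5189.
dQ/dY = 25.241 − 0.3548Y = -20.77656.
η = (dQ/dY)·(Y/Q) = -20.77656 × (129.7/394.5189) = -6.83.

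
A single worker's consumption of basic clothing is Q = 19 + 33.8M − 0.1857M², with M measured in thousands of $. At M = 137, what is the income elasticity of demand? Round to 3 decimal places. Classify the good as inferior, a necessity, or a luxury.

At M = 137: Q = 1164.1967.
dQ/dM = 33.8 − 0.3714M = -17.08180.
η = (dQ/dM)·(M/Q) = -17.08180 × (137/1164.1967) = -2.010.
η < 0 ⇒ inferior good.

-2.010 (inferior good)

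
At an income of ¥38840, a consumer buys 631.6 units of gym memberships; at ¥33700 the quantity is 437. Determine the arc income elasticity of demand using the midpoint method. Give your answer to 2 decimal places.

ΔQ = 437 − 631.6 = -194.6; midpoint Q̄ = (631.6 + 437)/2 = 534.3.
ΔI = 33700 − 38840 = -5140; midpoint Ī = (38840 + 33700)/2 = 36270.
η = (ΔQ/Q̄) ÷ (ΔI/Ī) = (-194.6/534.3) ÷ (-5140/36270) = 2.57.

2.57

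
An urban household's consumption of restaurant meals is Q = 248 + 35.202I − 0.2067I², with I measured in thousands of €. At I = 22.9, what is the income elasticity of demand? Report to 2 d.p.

0.62

At I = 22.9: Q = 945.7303.
dQ/dI = 35.202 − 0.4134I = 25.73514.
η = (dQ/dI)·(I/Q) = 25.73514 × (22.9/945.7303) = 0.62.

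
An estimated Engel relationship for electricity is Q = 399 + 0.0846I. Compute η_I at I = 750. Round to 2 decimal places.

0.14

At I = 750: Q = 462.450.
dQ/dI = 0.0846.
η = (dQ/dI)·(I/Q) = 0.0846 × (750/462.450) = 0.14.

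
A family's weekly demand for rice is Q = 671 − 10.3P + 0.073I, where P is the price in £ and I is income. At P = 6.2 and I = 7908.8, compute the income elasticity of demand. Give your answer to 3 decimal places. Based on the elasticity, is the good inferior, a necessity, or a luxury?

0.487 (necessity)

At P = 6.2, I = 7908.8: Q = 1184.482.
Holding P constant, ∂Q/∂I = 0.073.
η_I = (∂Q/∂I)·(I/Q) = 0.073 × (7908.8/1184.482) = 0.487.
Since 0 < η < 1, this is a necessity.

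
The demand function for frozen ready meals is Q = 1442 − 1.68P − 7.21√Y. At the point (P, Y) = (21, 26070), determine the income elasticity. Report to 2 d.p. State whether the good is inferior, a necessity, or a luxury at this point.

At P = 21, Y = 26070: Q = 242.578.
Holding P constant, ∂Q/∂Y = -7.21/(2√Y) = -0.0223272.
η_Y = (∂Q/∂Y)·(Y/Q) = -0.0223272 × (26070/242.578) = -2.40.
Since η < 0, this is an inferior good.

-2.40 (inferior good)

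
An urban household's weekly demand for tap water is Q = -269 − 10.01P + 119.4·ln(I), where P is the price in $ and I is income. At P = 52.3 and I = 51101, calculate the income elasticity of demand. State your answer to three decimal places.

0.238

At P = 52.3, I = 51101: Q = 501.959.
Holding P constant, ∂Q/∂I = 119.4/I = 0.00233655.
η_I = (∂Q/∂I)·(I/Q) = 0.00233655 × (51101/501.959) = 0.238.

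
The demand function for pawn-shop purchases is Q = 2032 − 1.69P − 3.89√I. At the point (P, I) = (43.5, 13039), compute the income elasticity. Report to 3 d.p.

-0.147

At P = 43.5, I = 13039: Q = 1514.292.
Holding P constant, ∂Q/∂I = -3.89/(2√I) = -0.0170332.
η_I = (∂Q/∂I)·(I/Q) = -0.0170332 × (13039/1514.292) = -0.147.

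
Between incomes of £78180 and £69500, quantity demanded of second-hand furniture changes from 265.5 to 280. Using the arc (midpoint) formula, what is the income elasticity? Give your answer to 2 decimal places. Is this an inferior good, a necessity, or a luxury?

-0.45 (inferior good)

ΔQ = 280 − 265.5 = 14.5; midpoint Q̄ = (265.5 + 280)/2 = 272.75.
ΔI = 69500 − 78180 = -8680; midpoint Ī = (78180 + 69500)/2 = 73840.
η = (ΔQ/Q̄) ÷ (ΔI/Ī) = (14.5/272.75) ÷ (-8680/73840) = -0.45.
η < 0 ⇒ inferior good.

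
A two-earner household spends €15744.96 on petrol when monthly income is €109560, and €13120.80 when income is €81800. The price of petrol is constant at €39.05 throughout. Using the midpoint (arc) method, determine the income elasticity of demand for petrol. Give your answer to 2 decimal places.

With a constant price, Q₁ = 15744.96/39.05 = 403.200 and Q₂ = 13120.80/39.05 = 336.000 (equivalently, work directly with expenditure since P cancels).
Midpoint %ΔQ = (13120.80 − 15744.96)/14432.88 = -0.18182; midpoint %ΔI = (81800 − 109560)/95680 = -0.29013.
η = -0.18182 / -0.29013 = 0.63.

0.63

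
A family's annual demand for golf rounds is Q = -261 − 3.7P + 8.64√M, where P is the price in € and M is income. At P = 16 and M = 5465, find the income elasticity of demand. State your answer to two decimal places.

1.00

At P = 16, M = 5465: Q = 318.518.
Holding P constant, ∂Q/∂M = 8.64/(2√M) = 0.0584371.
η_M = (∂Q/∂M)·(M/Q) = 0.0584371 × (5465/318.518) = 1.00.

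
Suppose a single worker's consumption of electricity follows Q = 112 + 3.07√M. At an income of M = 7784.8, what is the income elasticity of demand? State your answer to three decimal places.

0.354

At M = 7784.8: Q = 382.871.
dQ/dM = 3.07/(2√M) = 0.0173974 at this income.
η = (dQ/dM)·(M/Q) = 0.0173974 × (7784.8/382.871) = 0.354.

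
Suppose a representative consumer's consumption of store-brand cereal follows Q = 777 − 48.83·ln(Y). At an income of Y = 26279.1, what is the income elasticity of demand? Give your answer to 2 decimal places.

At Y = 26279.1: Q = 280.080.
dQ/dY = -48.83/Y = -0.00185813 at this income.
η = (dQ/dY)·(Y/Q) = -0.00185813 × (26279.1/280.080) = -0.17.

-0.17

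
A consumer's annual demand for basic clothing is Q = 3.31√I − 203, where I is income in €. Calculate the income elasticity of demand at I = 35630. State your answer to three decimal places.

0.741

At I = 35630: Q = 421.793.
dQ/dI = 3.31/(2√I) = 0.00876779 at this income.
η = (dQ/dI)·(I/Q) = 0.00876779 × (35630/421.793) = 0.741.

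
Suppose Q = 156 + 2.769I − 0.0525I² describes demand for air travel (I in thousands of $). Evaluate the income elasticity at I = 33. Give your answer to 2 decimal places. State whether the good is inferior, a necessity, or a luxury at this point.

At I = 33: Q = 190.2045.
dQ/dI = 2.769 − 0.105I = -0.69600.
η = (dQ/dI)·(I/Q) = -0.69600 × (33/190.2045) = -0.12.
η < 0 ⇒ inferior good.

-0.12 (inferior good)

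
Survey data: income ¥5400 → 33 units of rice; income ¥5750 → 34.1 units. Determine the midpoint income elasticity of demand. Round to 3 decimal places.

0.522

ΔQ = 34.1 − 33 = 1.1; midpoint Q̄ = (33 + 34.1)/2 = 33.55.
ΔI = 5750 − 5400 = 350; midpoint Ī = (5400 + 5750)/2 = 5575.
η = (ΔQ/Q̄) ÷ (ΔI/Ī) = (1.1/33.55) ÷ (350/5575) = 0.522.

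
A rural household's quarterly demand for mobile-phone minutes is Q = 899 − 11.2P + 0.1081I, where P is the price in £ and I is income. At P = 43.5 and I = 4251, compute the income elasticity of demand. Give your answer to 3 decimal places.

At P = 43.5, I = 4251: Q = 871.333.
Holding P constant, ∂Q/∂I = 0.1081.
η_I = (∂Q/∂I)·(I/Q) = 0.1081 × (4251/871.333) = 0.527.

0.527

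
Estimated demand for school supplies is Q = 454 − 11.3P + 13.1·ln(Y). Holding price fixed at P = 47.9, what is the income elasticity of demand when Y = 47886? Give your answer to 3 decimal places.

At P = 47.9, Y = 47886: Q = 53.903.
Holding P constant, ∂Q/∂Y = 13.1/Y = 0.000273566.
η_Y = (∂Q/∂Y)·(Y/Q) = 0.000273566 × (47886/53.903) = 0.243.

0.243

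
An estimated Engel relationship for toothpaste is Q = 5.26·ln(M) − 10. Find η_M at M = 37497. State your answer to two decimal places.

0.12

At M = 37497: Q = 45.398.
dQ/dM = 5.26/M = 0.000140278 at this income.
η = (dQ/dM)·(M/Q) = 0.000140278 × (37497/45.398) = 0.12.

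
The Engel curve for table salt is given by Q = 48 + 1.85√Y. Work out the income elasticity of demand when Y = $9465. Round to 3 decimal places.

0.395

At Y = 9465: Q = 227.983.
dQ/dY = 1.85/(2√Y) = 0.00950783 at this income.
η = (dQ/dY)·(Y/Q) = 0.00950783 × (9465/227.983) = 0.395.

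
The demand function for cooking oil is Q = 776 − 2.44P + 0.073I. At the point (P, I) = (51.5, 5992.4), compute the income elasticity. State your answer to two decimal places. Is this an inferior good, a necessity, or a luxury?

At P = 51.5, I = 5992.4: Q = 1087.785.
Holding P constant, ∂Q/∂I = 0.073.
η_I = (∂Q/∂I)·(I/Q) = 0.073 × (5992.4/1087.785) = 0.40.
Since 0 < η < 1, this is a necessity.

0.40 (necessity)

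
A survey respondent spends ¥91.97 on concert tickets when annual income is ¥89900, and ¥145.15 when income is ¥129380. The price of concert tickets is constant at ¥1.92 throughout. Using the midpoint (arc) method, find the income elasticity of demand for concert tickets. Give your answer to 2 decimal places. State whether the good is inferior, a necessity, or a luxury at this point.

1.25 (luxury)

With a constant price, Q₁ = 91.97/1.92 = 47.901 and Q₂ = 145.15/1.92 = 75.599 (equivalently, work directly with expenditure since P cancels).
Midpoint %ΔQ = (145.15 − 91.97)/118.56 = 0.44855; midpoint %ΔI = (129380 − 89900)/109640 = 0.36009.
η = 0.44855 / 0.36009 = 1.25.
η > 1 ⇒ luxury.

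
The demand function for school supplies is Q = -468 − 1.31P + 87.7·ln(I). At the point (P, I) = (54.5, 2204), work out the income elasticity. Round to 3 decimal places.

0.646

At P = 54.5, I = 2204: Q = 135.722.
Holding P constant, ∂Q/∂I = 87.7/I = 0.0397913.
η_I = (∂Q/∂I)·(I/Q) = 0.0397913 × (2204/135.722) = 0.646.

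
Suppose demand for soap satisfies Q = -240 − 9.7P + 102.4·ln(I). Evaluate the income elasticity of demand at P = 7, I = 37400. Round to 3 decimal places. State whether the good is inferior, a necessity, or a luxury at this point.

0.133 (necessity)

At P = 7, I = 37400: Q = 770.313.
Holding P constant, ∂Q/∂I = 102.4/I = 0.00273797.
η_I = (∂Q/∂I)·(I/Q) = 0.00273797 × (37400/770.313) = 0.133.
Since 0 < η < 1, this is a necessity.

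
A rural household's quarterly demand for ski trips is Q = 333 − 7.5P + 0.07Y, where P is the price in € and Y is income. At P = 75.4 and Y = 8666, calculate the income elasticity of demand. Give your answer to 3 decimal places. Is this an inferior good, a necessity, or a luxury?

1.621 (luxury)

At P = 75.4, Y = 8666: Q = 374.120.
Holding P constant, ∂Q/∂Y = 0.07.
η_Y = (∂Q/∂Y)·(Y/Q) = 0.07 × (8666/374.120) = 1.621.
Since η > 1, this is a luxury.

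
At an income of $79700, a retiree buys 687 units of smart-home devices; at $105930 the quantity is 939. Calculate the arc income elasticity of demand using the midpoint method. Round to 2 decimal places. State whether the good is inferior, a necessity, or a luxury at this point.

ΔQ = 939 − 687 = 252; midpoint Q̄ = (687 + 939)/2 = 813.
ΔI = 105930 − 79700 = 26230; midpoint Ī = (79700 + 105930)/2 = 92815.
η = (ΔQ/Q̄) ÷ (ΔI/Ī) = (252/813) ÷ (26230/92815) = 1.10.
η > 1 ⇒ luxury.

1.10 (luxury)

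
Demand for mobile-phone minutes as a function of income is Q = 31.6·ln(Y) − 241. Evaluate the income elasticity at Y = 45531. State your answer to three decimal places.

At Y = 45531: Q = 97.946.
dQ/dY = 31.6/Y = 0.000694033 at this income.
η = (dQ/dY)·(Y/Q) = 0.000694033 × (45531/97.946) = 0.323.

0.323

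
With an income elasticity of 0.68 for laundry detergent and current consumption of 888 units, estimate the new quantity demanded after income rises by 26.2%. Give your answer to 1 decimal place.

1046.2

%ΔQ ≈ η × %ΔI = 0.68 × 26.2% = 17.816%.
New Q ≈ 888 × (1 + 0.17816) = 1046.2.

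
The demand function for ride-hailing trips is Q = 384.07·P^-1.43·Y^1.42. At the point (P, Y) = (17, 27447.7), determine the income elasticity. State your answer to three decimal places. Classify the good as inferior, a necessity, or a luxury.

For a multiplicative demand Q = A·P^α·Y^β, the income elasticity is β everywhere.
Here β = 1.42, so η = 1.420.
Since η > 1, this is a luxury.

1.420 (luxury)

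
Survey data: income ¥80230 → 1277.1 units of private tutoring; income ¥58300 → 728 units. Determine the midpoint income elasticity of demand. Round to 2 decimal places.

1.73

ΔQ = 728 − 1277.1 = -549.1; midpoint Q̄ = (1277.1 + 728)/2 = 1002.55.
ΔI = 58300 − 80230 = -21930; midpoint Ī = (80230 + 58300)/2 = 69265.
η = (ΔQ/Q̄) ÷ (ΔI/Ī) = (-549.1/1002.55) ÷ (-21930/69265) = 1.73.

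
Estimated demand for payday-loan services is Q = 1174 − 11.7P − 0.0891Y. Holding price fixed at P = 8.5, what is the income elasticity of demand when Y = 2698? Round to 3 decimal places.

At P = 8.5, Y = 2698: Q = 834.158.
Holding P constant, ∂Q/∂Y = −0.0891.
η_Y = (∂Q/∂Y)·(Y/Q) = -0.0891 × (2698/834.158) = -0.288.

-0.288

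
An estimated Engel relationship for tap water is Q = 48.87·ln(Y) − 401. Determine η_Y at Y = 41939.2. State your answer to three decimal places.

0.410

At Y = 41939.2: Q = 119.171.
dQ/dY = 48.87/Y = 0.00116526 at this income.
η = (dQ/dY)·(Y/Q) = 0.00116526 × (41939.2/119.171) = 0.410.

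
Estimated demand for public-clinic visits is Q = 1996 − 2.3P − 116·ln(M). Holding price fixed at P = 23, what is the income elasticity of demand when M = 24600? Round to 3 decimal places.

-0.151

At P = 23, M = 24600: Q = 770.282.
Holding P constant, ∂Q/∂M = -116/M = -0.00471545.
η_M = (∂Q/∂M)·(M/Q) = -0.00471545 × (24600/770.282) = -0.151.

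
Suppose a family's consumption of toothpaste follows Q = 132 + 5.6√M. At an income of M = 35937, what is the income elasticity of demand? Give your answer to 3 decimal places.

0.445

At M = 35937: Q = 1193.595.
dQ/dM = 5.6/(2√M) = 0.0147702 at this income.
η = (dQ/dM)·(M/Q) = 0.0147702 × (35937/1193.595) = 0.445.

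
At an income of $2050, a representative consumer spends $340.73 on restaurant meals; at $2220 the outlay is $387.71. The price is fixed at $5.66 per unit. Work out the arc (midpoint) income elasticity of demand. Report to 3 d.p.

With a constant price, Q₁ = 340.73/5.66 = 60.200 and Q₂ = 387.71/5.66 = 68.500 (equivalently, work directly with expenditure since P cancels).
Midpoint %ΔQ = (387.71 − 340.73)/364.22 = 0.12899; midpoint %ΔI = (2220 − 2050)/2135 = 0.07963.
η = 0.12899 / 0.07963 = 1.620.

1.620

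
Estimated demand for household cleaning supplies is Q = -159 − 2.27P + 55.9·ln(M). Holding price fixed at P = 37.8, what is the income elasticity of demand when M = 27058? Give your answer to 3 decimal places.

At P = 37.8, M = 27058: Q = 325.695.
Holding P constant, ∂Q/∂M = 55.9/M = 0.00206593.
η_M = (∂Q/∂M)·(M/Q) = 0.00206593 × (27058/325.695) = 0.172.

0.172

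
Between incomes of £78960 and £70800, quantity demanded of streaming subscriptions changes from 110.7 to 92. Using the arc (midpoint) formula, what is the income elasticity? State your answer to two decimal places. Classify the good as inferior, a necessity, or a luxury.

1.69 (luxury)

ΔQ = 92 − 110.7 = -18.7; midpoint Q̄ = (110.7 + 92)/2 = 101.35.
ΔI = 70800 − 78960 = -8160; midpoint Ī = (78960 + 70800)/2 = 74880.
η = (ΔQ/Q̄) ÷ (ΔI/Ī) = (-18.7/101.35) ÷ (-8160/74880) = 1.69.
η > 1 ⇒ luxury.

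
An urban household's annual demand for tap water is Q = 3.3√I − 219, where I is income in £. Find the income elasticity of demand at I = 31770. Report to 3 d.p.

0.797

At I = 31770: Q = 369.197.
dQ/dI = 3.3/(2√I) = 0.00925711 at this income.
η = (dQ/dI)·(I/Q) = 0.00925711 × (31770/369.197) = 0.797.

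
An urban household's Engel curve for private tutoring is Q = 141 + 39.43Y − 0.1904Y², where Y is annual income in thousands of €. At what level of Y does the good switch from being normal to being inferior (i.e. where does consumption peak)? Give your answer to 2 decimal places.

103.55

dQ/dY = 39.43 − 0.3808Y.
The good is inferior where dQ/dY < 0. Setting dQ/dY = 0 gives Y = 39.43 / 0.3808 = 103.55.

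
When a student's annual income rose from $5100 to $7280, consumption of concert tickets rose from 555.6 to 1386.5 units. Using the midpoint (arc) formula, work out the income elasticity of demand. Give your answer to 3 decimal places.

2.430

ΔQ = 1386.5 − 555.6 = 830.9; midpoint Q̄ = (555.6 + 1386.5)/2 = 971.05.
ΔI = 7280 − 5100 = 2180; midpoint Ī = (5100 + 7280)/2 = 6190.
η = (ΔQ/Q̄) ÷ (ΔI/Ī) = (830.9/971.05) ÷ (2180/6190) = 2.430.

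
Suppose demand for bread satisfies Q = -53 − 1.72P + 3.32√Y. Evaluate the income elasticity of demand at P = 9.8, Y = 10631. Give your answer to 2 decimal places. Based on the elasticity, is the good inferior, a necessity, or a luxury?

At P = 9.8, Y = 10631: Q = 272.458.
Holding P constant, ∂Q/∂Y = 3.32/(2√Y) = 0.0160998.
η_Y = (∂Q/∂Y)·(Y/Q) = 0.0160998 × (10631/272.458) = 0.63.
Since 0 < η < 1, this is a necessity.

0.63 (necessity)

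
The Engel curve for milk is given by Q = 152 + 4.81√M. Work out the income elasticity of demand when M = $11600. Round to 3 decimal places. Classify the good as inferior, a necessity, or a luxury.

0.387 (necessity)

At M = 11600: Q = 670.053.
dQ/dM = 4.81/(2√M) = 0.0223299 at this income.
η = (dQ/dM)·(M/Q) = 0.0223299 × (11600/670.053) = 0.387.
Since 0 < η < 1, the good is a necessity.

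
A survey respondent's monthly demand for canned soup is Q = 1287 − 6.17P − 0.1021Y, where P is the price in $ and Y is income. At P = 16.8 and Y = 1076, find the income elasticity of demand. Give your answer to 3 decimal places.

At P = 16.8, Y = 1076: Q = 1073.484.
Holding P constant, ∂Q/∂Y = −0.1021.
η_Y = (∂Q/∂Y)·(Y/Q) = -0.1021 × (1076/1073.484) = -0.102.

-0.102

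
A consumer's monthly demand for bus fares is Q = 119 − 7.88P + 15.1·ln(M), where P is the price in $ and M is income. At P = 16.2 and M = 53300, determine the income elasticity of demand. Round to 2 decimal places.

At P = 16.2, M = 53300: Q = 155.688.
Holding P constant, ∂Q/∂M = 15.1/M = 0.000283302.
η_M = (∂Q/∂M)·(M/Q) = 0.000283302 × (53300/155.688) = 0.10.

0.10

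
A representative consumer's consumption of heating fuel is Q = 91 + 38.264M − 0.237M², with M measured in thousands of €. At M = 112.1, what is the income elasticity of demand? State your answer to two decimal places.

At M = 112.1: Q = 1402.1552.
dQ/dM = 38.264 − 0.474M = -14.87140.
η = (dQ/dM)·(M/Q) = -14.87140 × (112.1/1402.1552) = -1.19.

-1.19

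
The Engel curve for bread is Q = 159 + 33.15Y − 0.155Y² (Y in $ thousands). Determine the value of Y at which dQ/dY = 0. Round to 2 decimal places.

106.94

dQ/dY = 33.15 − 0.31Y.
The good is inferior where dQ/dY < 0. Setting dQ/dY = 0 gives Y = 33.15 / 0.31 = 106.94.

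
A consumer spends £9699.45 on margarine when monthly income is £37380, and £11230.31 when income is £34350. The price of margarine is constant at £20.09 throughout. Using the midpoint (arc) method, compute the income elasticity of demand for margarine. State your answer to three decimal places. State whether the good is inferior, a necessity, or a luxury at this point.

With a constant price, Q₁ = 9699.45/20.09 = 482.800 and Q₂ = 11230.31/20.09 = 559.000 (equivalently, work directly with expenditure since P cancels).
Midpoint %ΔQ = (11230.31 − 9699.45)/10464.88 = 0.14629; midpoint %ΔI = (34350 − 37380)/35865 = -0.08448.
η = 0.14629 / -0.08448 = -1.732.
η < 0 ⇒ inferior good.

-1.732 (inferior good)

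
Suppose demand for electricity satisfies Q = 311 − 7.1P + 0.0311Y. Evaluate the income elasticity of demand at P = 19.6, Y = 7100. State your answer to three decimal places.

At P = 19.6, Y = 7100: Q = 392.650.
Holding P constant, ∂Q/∂Y = 0.0311.
η_Y = (∂Q/∂Y)·(Y/Q) = 0.0311 × (7100/392.650) = 0.562.

0.562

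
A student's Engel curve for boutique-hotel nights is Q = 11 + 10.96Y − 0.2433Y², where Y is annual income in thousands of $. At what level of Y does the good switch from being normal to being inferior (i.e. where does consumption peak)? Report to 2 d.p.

dQ/dY = 10.96 − 0.4866Y.
The good is inferior where dQ/dY < 0. Setting dQ/dY = 0 gives Y = 10.96 / 0.4866 = 22.52.

22.52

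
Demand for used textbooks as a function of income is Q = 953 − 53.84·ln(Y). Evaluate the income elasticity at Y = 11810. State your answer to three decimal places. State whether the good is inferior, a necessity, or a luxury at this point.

At Y = 11810: Q = 448.158.
dQ/dY = -53.84/Y = -0.00455885 at this income.
η = (dQ/dY)·(Y/Q) = -0.00455885 × (11810/448.158) = -0.120.
Since η < 0, the good is an inferior good.

-0.120 (inferior good)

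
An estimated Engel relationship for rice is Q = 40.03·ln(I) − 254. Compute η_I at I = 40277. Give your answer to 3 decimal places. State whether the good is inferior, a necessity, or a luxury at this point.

At I = 40277: Q = 170.460.
dQ/dI = 40.03/I = 0.000993867 at this income.
η = (dQ/dI)·(I/Q) = 0.000993867 × (40277/170.460) = 0.235.
Since 0 < η < 1, the good is a necessity.

0.235 (necessity)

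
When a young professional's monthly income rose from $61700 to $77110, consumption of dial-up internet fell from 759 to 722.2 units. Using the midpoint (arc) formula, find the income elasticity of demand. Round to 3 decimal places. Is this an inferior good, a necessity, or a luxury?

ΔQ = 722.2 − 759 = -36.8; midpoint Q̄ = (759 + 722.2)/2 = 740.6.
ΔI = 77110 − 61700 = 15410; midpoint Ī = (61700 + 77110)/2 = 69405.
η = (ΔQ/Q̄) ÷ (ΔI/Ī) = (-36.8/740.6) ÷ (15410/69405) = -0.224.
η < 0 ⇒ inferior good.

-0.224 (inferior good)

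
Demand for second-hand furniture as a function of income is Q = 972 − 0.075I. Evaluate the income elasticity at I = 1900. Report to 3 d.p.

-0.172

At I = 1900: Q = 829.500.
dQ/dI = −0.075.
η = (dQ/dI)·(I/Q) = -0.075 × (1900/829.500) = -0.172.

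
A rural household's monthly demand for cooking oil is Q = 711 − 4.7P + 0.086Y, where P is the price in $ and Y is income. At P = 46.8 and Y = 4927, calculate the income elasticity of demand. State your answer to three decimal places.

0.463

At P = 46.8, Y = 4927: Q = 914.762.
Holding P constant, ∂Q/∂Y = 0.086.
η_Y = (∂Q/∂Y)·(Y/Q) = 0.086 × (4927/914.762) = 0.463.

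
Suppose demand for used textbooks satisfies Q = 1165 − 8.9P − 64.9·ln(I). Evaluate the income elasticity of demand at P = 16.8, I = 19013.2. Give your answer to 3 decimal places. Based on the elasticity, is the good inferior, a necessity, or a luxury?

At P = 16.8, I = 19013.2: Q = 376.028.
Holding P constant, ∂Q/∂I = -64.9/I = -0.00341342.
η_I = (∂Q/∂I)·(I/Q) = -0.00341342 × (19013.2/376.028) = -0.173.
Since η < 0, this is an inferior good.

-0.173 (inferior good)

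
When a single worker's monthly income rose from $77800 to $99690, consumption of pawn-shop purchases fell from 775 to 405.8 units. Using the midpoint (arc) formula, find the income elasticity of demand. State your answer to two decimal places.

-2.54

ΔQ = 405.8 − 775 = -369.2; midpoint Q̄ = (775 + 405.8)/2 = 590.4.
ΔI = 99690 − 77800 = 21890; midpoint Ī = (77800 + 99690)/2 = 88745.
η = (ΔQ/Q̄) ÷ (ΔI/Ī) = (-369.2/590.4) ÷ (21890/88745) = -2.54.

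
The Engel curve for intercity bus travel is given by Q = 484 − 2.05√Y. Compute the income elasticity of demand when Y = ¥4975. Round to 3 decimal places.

At Y = 4975: Q = 339.406.
dQ/dY = -2.05/(2√Y) = -0.0145321 at this income.
η = (dQ/dY)·(Y/Q) = -0.0145321 × (4975/339.406) = -0.213.

-0.213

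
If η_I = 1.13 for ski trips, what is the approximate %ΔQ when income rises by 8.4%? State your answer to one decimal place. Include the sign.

%ΔQ ≈ η × %ΔI = 1.13 × 8.4% = 9.5%.

9.5%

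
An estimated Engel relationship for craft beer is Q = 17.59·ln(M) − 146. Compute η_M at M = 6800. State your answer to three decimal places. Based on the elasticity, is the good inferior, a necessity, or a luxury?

At M = 6800: Q = 9.226.
dQ/dM = 17.59/M = 0.00258676 at this income.
η = (dQ/dM)·(M/Q) = 0.00258676 × (6800/9.226) = 1.907.
Since η > 1, the good is a luxury.

1.907 (luxury)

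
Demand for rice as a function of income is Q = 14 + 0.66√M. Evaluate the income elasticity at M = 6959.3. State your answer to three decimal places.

At M = 6959.3: Q = 69.059.
dQ/dM = 0.66/(2√M) = 0.00395577 at this income.
η = (dQ/dM)·(M/Q) = 0.00395577 × (6959.3/69.059) = 0.399.

0.399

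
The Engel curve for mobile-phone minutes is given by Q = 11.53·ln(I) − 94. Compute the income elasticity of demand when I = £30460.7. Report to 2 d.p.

0.46

At I = 30460.7: Q = 25.038.
dQ/dI = 11.53/I = 0.000378521 at this income.
η = (dQ/dI)·(I/Q) = 0.000378521 × (30460.7/25.038) = 0.46.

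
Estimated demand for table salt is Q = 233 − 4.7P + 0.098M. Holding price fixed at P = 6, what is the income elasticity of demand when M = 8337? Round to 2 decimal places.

0.80

At P = 6, M = 8337: Q = 1021.826.
Holding P constant, ∂Q/∂M = 0.098.
η_M = (∂Q/∂M)·(M/Q) = 0.098 × (8337/1021.826) = 0.80.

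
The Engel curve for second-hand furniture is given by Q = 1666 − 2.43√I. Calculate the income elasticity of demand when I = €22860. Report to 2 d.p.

-0.14

At I = 22860: Q = 1298.596.
dQ/dI = -2.43/(2√I) = -0.00803597 at this income.
η = (dQ/dI)·(I/Q) = -0.00803597 × (22860/1298.596) = -0.14.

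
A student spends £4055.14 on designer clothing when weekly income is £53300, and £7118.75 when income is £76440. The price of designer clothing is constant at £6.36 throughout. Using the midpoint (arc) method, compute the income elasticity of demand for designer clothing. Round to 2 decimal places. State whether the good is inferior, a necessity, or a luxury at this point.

1.54 (luxury)

With a constant price, Q₁ = 4055.14/6.36 = 637.601 and Q₂ = 7118.75/6.36 = 1119.300 (equivalently, work directly with expenditure since P cancels).
Midpoint %ΔQ = (7118.75 − 4055.14)/5586.95 = 0.54835; midpoint %ΔI = (76440 − 53300)/64870 = 0.35671.
η = 0.54835 / 0.35671 = 1.54.
η > 1 ⇒ luxury.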